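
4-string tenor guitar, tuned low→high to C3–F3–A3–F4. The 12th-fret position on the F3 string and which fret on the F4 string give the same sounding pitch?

0

F3 at fret 12 is F3 + 12 semitones = F4.
The open F4 string is 12 semitones above the open F3, so the same pitch on the F4 string lies at fret 12 − 12 = 0.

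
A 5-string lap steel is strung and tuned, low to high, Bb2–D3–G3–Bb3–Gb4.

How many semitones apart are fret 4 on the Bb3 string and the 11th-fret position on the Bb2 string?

Bb3 at fret 4 → D4 (MIDI 62); Bb2 at fret 11 → A3 (MIDI 57).
62 − 57 = 5, so the two pitches are 5 semitones apart, with D4 the higher.

5 semitones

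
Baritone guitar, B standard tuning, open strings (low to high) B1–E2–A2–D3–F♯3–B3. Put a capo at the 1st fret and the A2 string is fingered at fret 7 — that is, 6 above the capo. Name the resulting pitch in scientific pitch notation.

The capo raises the open A2 by 1 semitone to A♯2; fretting 6 more gives A2 + 1 + 6 = A2 + 7 semitones = E3.

E3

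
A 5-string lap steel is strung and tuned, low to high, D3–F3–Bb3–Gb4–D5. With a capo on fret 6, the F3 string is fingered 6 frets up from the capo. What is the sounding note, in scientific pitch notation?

F4

The capo raises the open F3 by 6 semitones to B3; fretting 6 more gives F3 + 6 + 6 = F3 + 12 semitones = F4.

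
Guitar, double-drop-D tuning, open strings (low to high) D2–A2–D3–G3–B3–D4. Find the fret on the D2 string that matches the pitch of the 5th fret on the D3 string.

Fret 5 on D3 is MIDI 50 + 5 = 55 (G3). On the D2 string (open MIDI 38), that pitch is 55 − 38 = fret 17.

17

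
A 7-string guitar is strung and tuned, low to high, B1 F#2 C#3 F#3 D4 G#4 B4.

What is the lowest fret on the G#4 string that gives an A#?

From G#4, count semitones up the chromatic scale until reaching A#: G#–A–A# — 2 steps.

2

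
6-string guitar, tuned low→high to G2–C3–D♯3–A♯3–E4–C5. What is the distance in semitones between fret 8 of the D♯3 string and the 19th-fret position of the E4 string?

24 semitones

D♯3 at fret 8 → B3 (MIDI 59); E4 at fret 19 → B5 (MIDI 83).
59 − 83 = -24, so the two pitches are 24 semitones apart, with B5 the higher.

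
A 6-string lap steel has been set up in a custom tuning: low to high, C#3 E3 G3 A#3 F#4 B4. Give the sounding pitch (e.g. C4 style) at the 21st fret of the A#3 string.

A#3 is MIDI 58. Adding 21 gives 79, which is G5.

G5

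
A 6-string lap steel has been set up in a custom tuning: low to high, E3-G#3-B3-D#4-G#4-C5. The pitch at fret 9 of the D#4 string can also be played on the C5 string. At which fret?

0

Fret 9 on D#4 is MIDI 63 + 9 = 72 (C5). On the C5 string (open MIDI 72), that pitch is 72 − 72 = fret 0.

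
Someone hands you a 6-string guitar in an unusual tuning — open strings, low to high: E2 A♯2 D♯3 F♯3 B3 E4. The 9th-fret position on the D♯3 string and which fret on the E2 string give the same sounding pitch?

D♯3 at fret 9 is D♯3 + 9 semitones = C4.
The open E2 string is 11 semitones below the open D♯3, so the same pitch on the E2 string lies at fret 9 + 11 = 20.

20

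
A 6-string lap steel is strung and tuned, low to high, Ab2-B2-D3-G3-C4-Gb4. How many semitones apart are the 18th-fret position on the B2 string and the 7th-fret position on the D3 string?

B2 at fret 18 → F4 (MIDI 65); D3 at fret 7 → A3 (MIDI 57).
65 − 57 = 8, so the two pitches are 8 semitones apart, with F4 the higher.

8 semitones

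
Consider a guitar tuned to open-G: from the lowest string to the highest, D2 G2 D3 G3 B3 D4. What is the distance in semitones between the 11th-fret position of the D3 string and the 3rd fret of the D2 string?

20 semitones

D3 at fret 11 → C#4 (MIDI 61); D2 at fret 3 → F2 (MIDI 41).
61 − 41 = 20, so the two pitches are 20 semitones apart, with C#4 the higher.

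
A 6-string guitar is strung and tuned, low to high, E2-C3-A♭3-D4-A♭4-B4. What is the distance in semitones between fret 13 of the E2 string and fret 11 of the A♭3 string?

E2 at fret 13 → F3 (MIDI 53); A♭3 at fret 11 → G4 (MIDI 67).
53 − 67 = -14, so the two pitches are 14 semitones apart, with G4 the higher.

14 semitones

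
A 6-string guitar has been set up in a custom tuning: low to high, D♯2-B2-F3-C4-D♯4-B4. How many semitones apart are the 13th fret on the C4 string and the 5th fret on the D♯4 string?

C4 at fret 13 → C♯5 (MIDI 73); D♯4 at fret 5 → G♯4 (MIDI 68).
73 − 68 = 5, so the two pitches are 5 semitones apart, with C♯5 the higher.

5 semitones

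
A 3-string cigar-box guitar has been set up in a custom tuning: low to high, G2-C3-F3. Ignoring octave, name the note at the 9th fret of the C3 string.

The open C3 string plus 9 semitones: C–C#–D–D#–E–F–F#–G–G#–A.

A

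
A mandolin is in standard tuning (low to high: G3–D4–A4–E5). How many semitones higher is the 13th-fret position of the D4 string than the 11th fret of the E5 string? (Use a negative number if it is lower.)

-12 semitones

D4 at fret 13 → D#5 (MIDI 75); E5 at fret 11 → D#6 (MIDI 87).
75 − 87 = -12, so the two pitches are 12 semitones apart.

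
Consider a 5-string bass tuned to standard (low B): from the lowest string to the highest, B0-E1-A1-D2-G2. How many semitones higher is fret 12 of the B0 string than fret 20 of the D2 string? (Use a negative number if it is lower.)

-23 semitones

B0 at fret 12 → B1 (MIDI 35); D2 at fret 20 → A#3 (MIDI 58).
35 − 58 = -23, so the two pitches are 23 semitones apart.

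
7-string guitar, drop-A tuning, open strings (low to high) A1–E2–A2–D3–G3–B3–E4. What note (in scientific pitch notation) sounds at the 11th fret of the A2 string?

The open A2 string plus 11 semitones: A–A#–B–C–…–F#–G–G#.
The walk passes from B into C once, so the octave number goes from 2 to 3.

G♯3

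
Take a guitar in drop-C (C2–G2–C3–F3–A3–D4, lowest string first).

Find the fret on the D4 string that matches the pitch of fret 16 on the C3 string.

C3 at fret 16 is C3 + 16 semitones = E4.
The open D4 string is 14 semitones above the open C3, so the same pitch on the D4 string lies at fret 16 − 14 = 2.

2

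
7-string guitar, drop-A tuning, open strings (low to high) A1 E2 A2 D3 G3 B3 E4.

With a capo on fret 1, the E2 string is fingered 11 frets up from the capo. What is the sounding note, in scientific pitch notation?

The capo raises the open E2 by 1 semitone to F2; fretting 11 more gives E2 + 1 + 11 = E2 + 12 semitones = E3.

E3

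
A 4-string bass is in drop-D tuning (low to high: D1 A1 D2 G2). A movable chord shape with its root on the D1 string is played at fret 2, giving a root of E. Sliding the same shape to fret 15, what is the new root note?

Moving from fret 2 to fret 15 shifts the root by 13 semitones.
E up 13 semitones is F.

F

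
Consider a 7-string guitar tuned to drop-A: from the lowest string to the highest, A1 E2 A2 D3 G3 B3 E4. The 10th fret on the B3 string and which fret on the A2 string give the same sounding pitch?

B3 at fret 10 is B3 + 10 semitones = A4.
The open A2 string is 14 semitones below the open B3, so the same pitch on the A2 string lies at fret 10 + 14 = 24.

24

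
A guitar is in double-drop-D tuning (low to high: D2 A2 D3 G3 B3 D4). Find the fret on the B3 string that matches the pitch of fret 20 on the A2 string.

A2 at fret 20 is A2 + 20 semitones = F4.
The open B3 string is 14 semitones above the open A2, so the same pitch on the B3 string lies at fret 20 − 14 = 6.

6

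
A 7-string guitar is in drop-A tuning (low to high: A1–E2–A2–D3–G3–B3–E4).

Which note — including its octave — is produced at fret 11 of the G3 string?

F#4

G3 is MIDI 55. Adding 11 gives 66, which is F#4.
(Equivalently spelled Gb4.)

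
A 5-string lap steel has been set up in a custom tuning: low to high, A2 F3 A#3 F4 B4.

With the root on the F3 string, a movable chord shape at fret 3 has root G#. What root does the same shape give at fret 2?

Moving from fret 3 to fret 2 shifts the root by -1 semitone.
G# down 1 semitone is G.

G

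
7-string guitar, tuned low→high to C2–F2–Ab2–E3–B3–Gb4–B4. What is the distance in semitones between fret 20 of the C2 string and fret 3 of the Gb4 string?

13 semitones

C2 at fret 20 → Ab3 (MIDI 56); Gb4 at fret 3 → A4 (MIDI 69).
56 − 69 = -13, so the two pitches are 13 semitones apart, with A4 the higher.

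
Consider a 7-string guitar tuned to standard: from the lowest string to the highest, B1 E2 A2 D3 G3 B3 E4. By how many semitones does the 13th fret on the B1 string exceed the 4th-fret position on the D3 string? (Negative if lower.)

B1 at fret 13 → C3 (MIDI 48); D3 at fret 4 → F#3 (MIDI 54).
48 − 54 = -6, so the two pitches are 6 semitones apart.

-6 semitones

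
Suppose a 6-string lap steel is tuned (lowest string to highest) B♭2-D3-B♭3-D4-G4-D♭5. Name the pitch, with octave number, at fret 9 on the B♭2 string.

G3

B♭2 is MIDI 46. Adding 9 gives 55, which is G3.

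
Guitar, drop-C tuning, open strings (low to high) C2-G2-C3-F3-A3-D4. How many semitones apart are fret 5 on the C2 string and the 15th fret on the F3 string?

27 semitones

C2 at fret 5 → F2 (MIDI 41); F3 at fret 15 → G♯4 (MIDI 68).
41 − 68 = -27, so the two pitches are 27 semitones apart, with G♯4 the higher.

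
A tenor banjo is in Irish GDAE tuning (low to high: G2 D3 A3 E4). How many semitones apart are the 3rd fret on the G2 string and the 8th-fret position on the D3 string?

G2 at fret 3 → A#2 (MIDI 46); D3 at fret 8 → A#3 (MIDI 58).
46 − 58 = -12, so the two pitches are 12 semitones apart, with A#3 the higher.

12 semitones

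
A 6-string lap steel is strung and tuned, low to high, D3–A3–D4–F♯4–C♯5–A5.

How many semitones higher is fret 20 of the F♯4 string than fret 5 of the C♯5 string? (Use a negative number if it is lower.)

8 semitones

F♯4 at fret 20 → D6 (MIDI 86); C♯5 at fret 5 → F♯5 (MIDI 78).
86 − 78 = 8, so the two pitches are 8 semitones apart.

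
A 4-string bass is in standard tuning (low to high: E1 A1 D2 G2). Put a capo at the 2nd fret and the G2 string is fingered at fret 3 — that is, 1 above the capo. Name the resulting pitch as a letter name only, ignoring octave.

A#

The capo raises the open G2 by 2 semitones to A2; fretting 1 more gives G2 + 2 + 1 = G2 + 3 semitones, landing on A#.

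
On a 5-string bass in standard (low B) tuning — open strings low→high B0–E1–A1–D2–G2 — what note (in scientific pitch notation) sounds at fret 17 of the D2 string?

The open D2 string plus 17 semitones: D–D#–E–F–…–F–F#–G.
The walk passes from B into C once, so the octave number goes from 2 to 3.

G3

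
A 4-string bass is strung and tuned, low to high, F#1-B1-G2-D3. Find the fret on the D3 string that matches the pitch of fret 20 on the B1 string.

5

B1 at fret 20 is B1 + 20 semitones = G3.
The open D3 string is 15 semitones above the open B1, so the same pitch on the D3 string lies at fret 20 − 15 = 5.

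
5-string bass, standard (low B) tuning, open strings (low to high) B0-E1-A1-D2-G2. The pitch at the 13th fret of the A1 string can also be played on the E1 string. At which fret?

A1 at fret 13 is A1 + 13 semitones = A#2.
The open E1 string is 5 semitones below the open A1, so the same pitch on the E1 string lies at fret 13 + 5 = 18.

18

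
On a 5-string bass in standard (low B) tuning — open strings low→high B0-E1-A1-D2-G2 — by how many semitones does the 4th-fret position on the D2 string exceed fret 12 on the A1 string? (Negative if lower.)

-3 semitones

D2 at fret 4 → F♯2 (MIDI 42); A1 at fret 12 → A2 (MIDI 45).
42 − 45 = -3, so the two pitches are 3 semitones apart.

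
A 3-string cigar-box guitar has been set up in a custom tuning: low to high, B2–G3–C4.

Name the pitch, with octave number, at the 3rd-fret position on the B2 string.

Each fret is one semitone, so B2 + 3 = D3.

D3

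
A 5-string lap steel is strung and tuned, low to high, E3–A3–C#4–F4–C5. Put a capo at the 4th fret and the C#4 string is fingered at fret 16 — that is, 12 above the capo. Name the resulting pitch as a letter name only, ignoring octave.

The capo raises the open C#4 by 4 semitones to F4; fretting 12 more gives C#4 + 4 + 12 = C#4 + 16 semitones, landing on F.

F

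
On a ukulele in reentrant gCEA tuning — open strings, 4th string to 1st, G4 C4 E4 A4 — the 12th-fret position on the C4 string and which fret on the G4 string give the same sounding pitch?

C4 at fret 12 is C4 + 12 semitones = C5.
The open G4 string is 7 semitones above the open C4, so the same pitch on the G4 string lies at fret 12 − 7 = 5.

5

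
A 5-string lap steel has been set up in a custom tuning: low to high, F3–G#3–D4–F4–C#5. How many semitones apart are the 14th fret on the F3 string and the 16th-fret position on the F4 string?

F3 at fret 14 → G4 (MIDI 67); F4 at fret 16 → A5 (MIDI 81).
67 − 81 = -14, so the two pitches are 14 semitones apart, with A5 the higher.

14 semitones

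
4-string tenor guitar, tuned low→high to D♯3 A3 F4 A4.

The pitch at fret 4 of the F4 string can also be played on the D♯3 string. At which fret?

F4 at fret 4 is F4 + 4 semitones = A4.
The open D♯3 string is 14 semitones below the open F4, so the same pitch on the D♯3 string lies at fret 4 + 14 = 18.

18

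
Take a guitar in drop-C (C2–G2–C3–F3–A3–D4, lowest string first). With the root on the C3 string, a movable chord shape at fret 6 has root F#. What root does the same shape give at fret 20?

G#

Moving from fret 6 to fret 20 shifts the root by 14 semitones.
F# up 14 semitones is G#.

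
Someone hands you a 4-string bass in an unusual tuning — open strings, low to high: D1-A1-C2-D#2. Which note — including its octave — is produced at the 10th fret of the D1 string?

D1 is MIDI 26. Adding 10 gives 36, which is C2.

C2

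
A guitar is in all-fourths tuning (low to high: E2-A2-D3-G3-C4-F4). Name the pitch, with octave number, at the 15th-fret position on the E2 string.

E2 is MIDI 40. Adding 15 gives 55, which is G3.

G3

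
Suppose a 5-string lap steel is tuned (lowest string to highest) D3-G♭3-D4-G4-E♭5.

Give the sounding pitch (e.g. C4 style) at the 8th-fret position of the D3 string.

The open D3 string plus 8 semitones: D–Eb–E–F–Gb–G–Ab–A–Bb.
No B→C boundary is crossed, so the octave stays at 3.
(Equivalently spelled A♯3.)

B♭3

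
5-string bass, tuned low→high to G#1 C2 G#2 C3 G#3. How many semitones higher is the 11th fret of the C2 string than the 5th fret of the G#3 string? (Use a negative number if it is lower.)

-14 semitones

C2 at fret 11 → B2 (MIDI 47); G#3 at fret 5 → C#4 (MIDI 61).
47 − 61 = -14, so the two pitches are 14 semitones apart.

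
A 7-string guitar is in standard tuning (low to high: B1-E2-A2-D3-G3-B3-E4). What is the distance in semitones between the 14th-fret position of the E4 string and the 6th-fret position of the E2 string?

E4 at fret 14 → F#5 (MIDI 78); E2 at fret 6 → A#2 (MIDI 46).
78 − 46 = 32, so the two pitches are 32 semitones apart, with F#5 the higher.

32 semitones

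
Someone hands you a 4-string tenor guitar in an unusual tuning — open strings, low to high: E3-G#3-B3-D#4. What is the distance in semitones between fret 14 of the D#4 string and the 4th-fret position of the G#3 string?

17 semitones

D#4 at fret 14 → F5 (MIDI 77); G#3 at fret 4 → C4 (MIDI 60).
77 − 60 = 17, so the two pitches are 17 semitones apart, with F5 the higher.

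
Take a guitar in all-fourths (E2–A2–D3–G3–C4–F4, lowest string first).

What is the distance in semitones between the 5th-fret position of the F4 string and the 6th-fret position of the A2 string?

F4 at fret 5 → A♯4 (MIDI 70); A2 at fret 6 → D♯3 (MIDI 51).
70 − 51 = 19, so the two pitches are 19 semitones apart, with A♯4 the higher.

19 semitones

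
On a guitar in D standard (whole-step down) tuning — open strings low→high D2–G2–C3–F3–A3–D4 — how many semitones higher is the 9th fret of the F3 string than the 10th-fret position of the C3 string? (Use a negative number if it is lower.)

F3 at fret 9 → D4 (MIDI 62); C3 at fret 10 → A#3 (MIDI 58).
62 − 58 = 4, so the two pitches are 4 semitones apart.

4 semitones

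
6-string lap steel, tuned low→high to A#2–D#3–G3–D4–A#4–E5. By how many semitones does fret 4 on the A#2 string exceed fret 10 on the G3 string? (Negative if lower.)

-15 semitones

A#2 at fret 4 → D3 (MIDI 50); G3 at fret 10 → F4 (MIDI 65).
50 − 65 = -15, so the two pitches are 15 semitones apart.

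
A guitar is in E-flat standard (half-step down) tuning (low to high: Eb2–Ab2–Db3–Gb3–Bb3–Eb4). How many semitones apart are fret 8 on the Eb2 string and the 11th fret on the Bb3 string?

Eb2 at fret 8 → B2 (MIDI 47); Bb3 at fret 11 → A4 (MIDI 69).
47 − 69 = -22, so the two pitches are 22 semitones apart, with A4 the higher.

22 semitones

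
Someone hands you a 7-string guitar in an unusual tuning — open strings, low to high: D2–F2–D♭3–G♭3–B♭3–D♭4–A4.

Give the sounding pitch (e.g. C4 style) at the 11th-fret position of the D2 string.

D♭3

The open D2 string plus 11 semitones: D–Eb–E–F–…–B–C–Db.
The walk passes from B into C once, so the octave number goes from 2 to 3.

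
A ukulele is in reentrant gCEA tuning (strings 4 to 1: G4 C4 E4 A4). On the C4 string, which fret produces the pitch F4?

5

F4 is 5 semitones above the open C4 (C–C#–D–D#–E–F), so it sits at fret 5.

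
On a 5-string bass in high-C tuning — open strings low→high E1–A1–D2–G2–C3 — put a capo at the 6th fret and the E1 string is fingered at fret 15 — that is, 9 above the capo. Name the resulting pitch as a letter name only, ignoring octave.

G

The capo raises the open E1 by 6 semitones to A#1; fretting 9 more gives E1 + 6 + 9 = E1 + 15 semitones, landing on G.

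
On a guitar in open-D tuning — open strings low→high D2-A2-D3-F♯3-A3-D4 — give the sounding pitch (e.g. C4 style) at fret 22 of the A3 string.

A3 is MIDI 57. Adding 22 gives 79, which is G5.

G5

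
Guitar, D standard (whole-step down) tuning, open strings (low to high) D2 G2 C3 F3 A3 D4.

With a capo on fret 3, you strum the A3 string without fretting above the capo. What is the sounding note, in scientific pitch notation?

C4

The capo raises the open A3 by 3 semitones to C4; fretting 0 more gives A3 + 3 + 0 = A3 + 3 semitones = C4.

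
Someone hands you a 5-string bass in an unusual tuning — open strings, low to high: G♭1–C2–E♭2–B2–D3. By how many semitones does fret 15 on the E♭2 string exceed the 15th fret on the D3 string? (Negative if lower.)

-11 semitones

E♭2 at fret 15 → G♭3 (MIDI 54); D3 at fret 15 → F4 (MIDI 65).
54 − 65 = -11, so the two pitches are 11 semitones apart.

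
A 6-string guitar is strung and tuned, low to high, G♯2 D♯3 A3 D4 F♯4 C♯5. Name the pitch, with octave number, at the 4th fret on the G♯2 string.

Each fret is one semitone, so G♯2 + 4 = C3.

C3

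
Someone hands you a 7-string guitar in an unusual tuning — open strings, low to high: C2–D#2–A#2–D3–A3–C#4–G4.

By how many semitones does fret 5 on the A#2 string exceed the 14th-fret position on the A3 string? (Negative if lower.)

A#2 at fret 5 → D#3 (MIDI 51); A3 at fret 14 → B4 (MIDI 71).
51 − 71 = -20, so the two pitches are 20 semitones apart.

-20 semitones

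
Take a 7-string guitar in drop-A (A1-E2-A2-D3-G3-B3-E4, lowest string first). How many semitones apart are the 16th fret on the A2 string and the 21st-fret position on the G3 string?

A2 at fret 16 → C♯4 (MIDI 61); G3 at fret 21 → E5 (MIDI 76).
61 − 76 = -15, so the two pitches are 15 semitones apart, with E5 the higher.

15 semitones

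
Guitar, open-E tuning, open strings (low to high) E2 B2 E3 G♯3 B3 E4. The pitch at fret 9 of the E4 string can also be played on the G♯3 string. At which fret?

17

E4 at fret 9 is E4 + 9 semitones = C♯5.
The open G♯3 string is 8 semitones below the open E4, so the same pitch on the G♯3 string lies at fret 9 + 8 = 17.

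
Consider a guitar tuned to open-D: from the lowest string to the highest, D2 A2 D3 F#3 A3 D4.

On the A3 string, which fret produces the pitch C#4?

C#4 is 4 semitones above the open A3 (A–A#–B–C–C#), so it sits at fret 4.

4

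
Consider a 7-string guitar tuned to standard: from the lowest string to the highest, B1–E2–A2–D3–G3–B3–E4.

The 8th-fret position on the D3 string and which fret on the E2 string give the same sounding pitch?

D3 at fret 8 is D3 + 8 semitones = A#3.
The open E2 string is 10 semitones below the open D3, so the same pitch on the E2 string lies at fret 8 + 10 = 18.

18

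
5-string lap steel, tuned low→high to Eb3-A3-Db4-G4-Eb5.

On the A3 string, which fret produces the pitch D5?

17

D5 is 17 semitones above the open A3 (A–Bb–B–C–…–C–Db–D), so it sits at fret 17.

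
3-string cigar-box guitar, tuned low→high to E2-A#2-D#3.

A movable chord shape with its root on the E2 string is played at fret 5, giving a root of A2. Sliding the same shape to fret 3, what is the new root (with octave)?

Moving from fret 5 to fret 3 shifts the root by -2 semitones.
A2 down 2 semitones is G2.

G2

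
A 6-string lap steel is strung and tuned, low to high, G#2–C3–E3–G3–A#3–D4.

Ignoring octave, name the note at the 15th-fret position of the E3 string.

Each fret is one semitone, so E3 + 15 = G.

G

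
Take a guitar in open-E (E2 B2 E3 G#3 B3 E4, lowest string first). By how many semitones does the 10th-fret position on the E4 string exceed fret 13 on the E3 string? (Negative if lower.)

E4 at fret 10 → D5 (MIDI 74); E3 at fret 13 → F4 (MIDI 65).
74 − 65 = 9, so the two pitches are 9 semitones apart.

9 semitones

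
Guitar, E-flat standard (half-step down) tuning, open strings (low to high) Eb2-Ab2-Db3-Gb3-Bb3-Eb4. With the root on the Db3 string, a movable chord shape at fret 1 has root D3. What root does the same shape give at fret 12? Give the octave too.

Db4

Moving from fret 1 to fret 12 shifts the root by 11 semitones.
D3 up 11 semitones is Db4.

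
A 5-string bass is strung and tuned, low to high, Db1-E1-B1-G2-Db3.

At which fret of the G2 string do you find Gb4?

23

Gb4 is 23 semitones above the open G2 (G–Ab–A–Bb–…–E–F–Gb), so it sits at fret 23.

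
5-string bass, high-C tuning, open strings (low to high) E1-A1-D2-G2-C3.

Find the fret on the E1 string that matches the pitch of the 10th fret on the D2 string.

D2 at fret 10 is D2 + 10 semitones = C3.
The open E1 string is 10 semitones below the open D2, so the same pitch on the E1 string lies at fret 10 + 10 = 20.

20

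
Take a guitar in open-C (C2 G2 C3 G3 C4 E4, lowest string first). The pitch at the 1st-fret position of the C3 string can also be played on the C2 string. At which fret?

13

C3 at fret 1 is C3 + 1 semitone = C#3.
The open C2 string is 12 semitones below the open C3, so the same pitch on the C2 string lies at fret 1 + 12 = 13.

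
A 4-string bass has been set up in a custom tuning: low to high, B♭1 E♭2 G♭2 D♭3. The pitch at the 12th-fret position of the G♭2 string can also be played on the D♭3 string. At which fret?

Fret 12 on G♭2 is MIDI 42 + 12 = 54 (G♭3). On the D♭3 string (open MIDI 49), that pitch is 54 − 49 = fret 5.

5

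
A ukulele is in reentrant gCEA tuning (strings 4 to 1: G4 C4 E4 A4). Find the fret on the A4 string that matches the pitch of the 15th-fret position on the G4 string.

13

G4 at fret 15 is G4 + 15 semitones = A♯5.
The open A4 string is 2 semitones above the open G4, so the same pitch on the A4 string lies at fret 15 − 2 = 13.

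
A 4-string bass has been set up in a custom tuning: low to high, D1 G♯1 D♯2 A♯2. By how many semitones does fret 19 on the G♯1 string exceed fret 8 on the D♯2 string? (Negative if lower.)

G♯1 at fret 19 → D♯3 (MIDI 51); D♯2 at fret 8 → B2 (MIDI 47).
51 − 47 = 4, so the two pitches are 4 semitones apart.

4 semitones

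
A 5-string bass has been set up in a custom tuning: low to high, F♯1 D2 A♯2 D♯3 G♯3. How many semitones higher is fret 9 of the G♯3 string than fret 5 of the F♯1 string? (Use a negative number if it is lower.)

G♯3 at fret 9 → F4 (MIDI 65); F♯1 at fret 5 → B1 (MIDI 35).
65 − 35 = 30, so the two pitches are 30 semitones apart.

30 semitones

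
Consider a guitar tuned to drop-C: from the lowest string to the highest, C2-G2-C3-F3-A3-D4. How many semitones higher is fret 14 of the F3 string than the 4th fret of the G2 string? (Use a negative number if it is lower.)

20 semitones

F3 at fret 14 → G4 (MIDI 67); G2 at fret 4 → B2 (MIDI 47).
67 − 47 = 20, so the two pitches are 20 semitones apart.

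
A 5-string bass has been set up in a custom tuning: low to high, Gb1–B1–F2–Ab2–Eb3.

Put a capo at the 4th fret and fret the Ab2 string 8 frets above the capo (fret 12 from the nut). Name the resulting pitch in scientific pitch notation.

Ab3

The capo raises the open Ab2 by 4 semitones to C3; fretting 8 more gives Ab2 + 4 + 8 = Ab2 + 12 semitones = Ab3.
(Also written G#.)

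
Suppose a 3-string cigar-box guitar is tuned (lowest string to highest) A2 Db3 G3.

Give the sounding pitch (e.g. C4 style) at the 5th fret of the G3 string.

The open G3 string plus 5 semitones: G–Ab–A–Bb–B–C.
The walk passes from B into C once, so the octave number goes from 3 to 4.

C4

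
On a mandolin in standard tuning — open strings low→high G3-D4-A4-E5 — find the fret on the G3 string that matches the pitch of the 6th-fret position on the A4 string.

Fret 6 on A4 is MIDI 69 + 6 = 75 (D#5). On the G3 string (open MIDI 55), that pitch is 75 − 55 = fret 20.

20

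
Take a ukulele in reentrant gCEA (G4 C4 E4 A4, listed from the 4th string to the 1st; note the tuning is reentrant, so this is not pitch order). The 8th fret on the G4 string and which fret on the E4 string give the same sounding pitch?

G4 at fret 8 is G4 + 8 semitones = D#5.
The open E4 string is 3 semitones below the open G4, so the same pitch on the E4 string lies at fret 8 + 3 = 11.

11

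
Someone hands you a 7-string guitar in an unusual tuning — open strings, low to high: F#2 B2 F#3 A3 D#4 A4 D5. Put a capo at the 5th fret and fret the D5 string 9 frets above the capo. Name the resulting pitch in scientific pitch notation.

E6

The capo raises the open D5 by 5 semitones to G5; fretting 9 more gives D5 + 5 + 9 = D5 + 14 semitones = E6.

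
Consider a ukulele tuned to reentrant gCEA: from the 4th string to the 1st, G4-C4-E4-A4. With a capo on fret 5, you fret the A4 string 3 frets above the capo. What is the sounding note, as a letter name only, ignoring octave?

F

The capo raises the open A4 by 5 semitones to D5; fretting 3 more gives A4 + 5 + 3 = A4 + 8 semitones, landing on F.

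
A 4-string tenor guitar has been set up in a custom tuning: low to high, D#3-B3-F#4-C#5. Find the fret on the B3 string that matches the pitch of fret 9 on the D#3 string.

D#3 at fret 9 is D#3 + 9 semitones = C4.
The open B3 string is 8 semitones above the open D#3, so the same pitch on the B3 string lies at fret 9 − 8 = 1.

1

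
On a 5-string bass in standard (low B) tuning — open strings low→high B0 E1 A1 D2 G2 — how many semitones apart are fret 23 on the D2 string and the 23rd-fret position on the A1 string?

D2 at fret 23 → C♯4 (MIDI 61); A1 at fret 23 → G♯3 (MIDI 56).
61 − 56 = 5, so the two pitches are 5 semitones apart, with C♯4 the higher.

5 semitones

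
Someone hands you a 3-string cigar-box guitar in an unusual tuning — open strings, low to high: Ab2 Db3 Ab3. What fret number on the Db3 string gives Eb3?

2

Eb3 is 2 semitones above the open Db3 (Db–D–Eb), so it sits at fret 2.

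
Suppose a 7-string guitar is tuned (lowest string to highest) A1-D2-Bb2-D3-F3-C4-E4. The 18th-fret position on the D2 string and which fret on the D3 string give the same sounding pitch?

6

D2 at fret 18 is D2 + 18 semitones = Ab3.
The open D3 string is 12 semitones above the open D2, so the same pitch on the D3 string lies at fret 18 − 12 = 6.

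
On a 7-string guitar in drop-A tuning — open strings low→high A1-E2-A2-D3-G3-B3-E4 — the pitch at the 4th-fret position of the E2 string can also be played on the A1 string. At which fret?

11

E2 at fret 4 is E2 + 4 semitones = G#2.
The open A1 string is 7 semitones below the open E2, so the same pitch on the A1 string lies at fret 4 + 7 = 11.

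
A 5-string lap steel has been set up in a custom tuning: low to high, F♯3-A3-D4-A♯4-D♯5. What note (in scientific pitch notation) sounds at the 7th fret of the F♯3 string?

C♯4

The open F♯3 string plus 7 semitones: F#–G–G#–A–A#–B–C–C#.
The walk passes from B into C once, so the octave number goes from 3 to 4.
(Equivalently spelled D♭4.)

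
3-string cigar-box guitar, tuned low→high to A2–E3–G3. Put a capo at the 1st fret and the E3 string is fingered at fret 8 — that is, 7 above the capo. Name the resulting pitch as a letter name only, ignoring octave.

The capo raises the open E3 by 1 semitone to F3; fretting 7 more gives E3 + 1 + 7 = E3 + 8 semitones, landing on C.

C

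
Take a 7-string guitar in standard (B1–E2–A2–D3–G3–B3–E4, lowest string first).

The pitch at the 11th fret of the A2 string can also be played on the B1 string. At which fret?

A2 at fret 11 is A2 + 11 semitones = G#3.
The open B1 string is 10 semitones below the open A2, so the same pitch on the B1 string lies at fret 11 + 10 = 21.

21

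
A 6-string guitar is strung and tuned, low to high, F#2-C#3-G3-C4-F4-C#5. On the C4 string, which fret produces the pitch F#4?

F#4 is 6 semitones above the open C4 (C–C#–D–D#–E–F–F#), so it sits at fret 6.

6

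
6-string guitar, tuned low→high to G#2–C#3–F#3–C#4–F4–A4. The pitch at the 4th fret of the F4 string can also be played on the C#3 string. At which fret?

Fret 4 on F4 is MIDI 65 + 4 = 69 (A4). On the C#3 string (open MIDI 49), that pitch is 69 − 49 = fret 20.

20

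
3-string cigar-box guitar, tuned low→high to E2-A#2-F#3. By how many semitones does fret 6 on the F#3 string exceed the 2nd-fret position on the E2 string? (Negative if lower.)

F#3 at fret 6 → C4 (MIDI 60); E2 at fret 2 → F#2 (MIDI 42).
60 − 42 = 18, so the two pitches are 18 semitones apart.

18 semitones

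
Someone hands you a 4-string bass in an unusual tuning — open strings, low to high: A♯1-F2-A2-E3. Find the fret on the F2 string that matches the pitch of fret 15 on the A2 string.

A2 at fret 15 is A2 + 15 semitones = C4.
The open F2 string is 4 semitones below the open A2, so the same pitch on the F2 string lies at fret 15 + 4 = 19.

19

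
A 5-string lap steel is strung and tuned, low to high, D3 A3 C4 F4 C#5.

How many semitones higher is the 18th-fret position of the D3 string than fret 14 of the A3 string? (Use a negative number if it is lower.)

-3 semitones

D3 at fret 18 → G#4 (MIDI 68); A3 at fret 14 → B4 (MIDI 71).
68 − 71 = -3, so the two pitches are 3 semitones apart.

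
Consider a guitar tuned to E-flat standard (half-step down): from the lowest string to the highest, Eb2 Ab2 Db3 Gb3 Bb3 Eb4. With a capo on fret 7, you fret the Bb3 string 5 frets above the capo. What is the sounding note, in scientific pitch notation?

The capo raises the open Bb3 by 7 semitones to F4; fretting 5 more gives Bb3 + 7 + 5 = Bb3 + 12 semitones = Bb4.

Bb4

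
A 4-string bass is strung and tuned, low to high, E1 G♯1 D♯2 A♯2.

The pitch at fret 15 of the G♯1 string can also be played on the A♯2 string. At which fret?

1

Fret 15 on G♯1 is MIDI 32 + 15 = 47 (B2). On the A♯2 string (open MIDI 46), that pitch is 47 − 46 = fret 1.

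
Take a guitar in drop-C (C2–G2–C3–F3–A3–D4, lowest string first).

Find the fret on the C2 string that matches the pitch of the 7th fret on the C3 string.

Fret 7 on C3 is MIDI 48 + 7 = 55 (G3). On the C2 string (open MIDI 36), that pitch is 55 − 36 = fret 19.

19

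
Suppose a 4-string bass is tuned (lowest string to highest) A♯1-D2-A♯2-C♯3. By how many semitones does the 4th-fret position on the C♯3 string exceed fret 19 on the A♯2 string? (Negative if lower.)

C♯3 at fret 4 → F3 (MIDI 53); A♯2 at fret 19 → F4 (MIDI 65).
53 − 65 = -12, so the two pitches are 12 semitones apart.

-12 semitones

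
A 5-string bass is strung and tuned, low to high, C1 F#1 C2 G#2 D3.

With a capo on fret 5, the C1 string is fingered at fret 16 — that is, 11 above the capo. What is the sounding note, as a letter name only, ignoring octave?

E

The capo raises the open C1 by 5 semitones to F1; fretting 11 more gives C1 + 5 + 11 = C1 + 16 semitones, landing on E.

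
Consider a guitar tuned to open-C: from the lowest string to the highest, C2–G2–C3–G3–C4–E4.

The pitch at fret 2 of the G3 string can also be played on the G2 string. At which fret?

14

Fret 2 on G3 is MIDI 55 + 2 = 57 (A3). On the G2 string (open MIDI 43), that pitch is 57 − 43 = fret 14.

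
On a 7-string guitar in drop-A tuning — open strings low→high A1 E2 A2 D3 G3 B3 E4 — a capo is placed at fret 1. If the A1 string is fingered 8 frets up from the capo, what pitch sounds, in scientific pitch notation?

F#2

The capo raises the open A1 by 1 semitone to A#1; fretting 8 more gives A1 + 1 + 8 = A1 + 9 semitones = F#2.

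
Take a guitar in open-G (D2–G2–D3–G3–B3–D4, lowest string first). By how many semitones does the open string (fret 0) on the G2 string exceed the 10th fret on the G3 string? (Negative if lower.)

G2 at fret 0 → G2 (MIDI 43); G3 at fret 10 → F4 (MIDI 65).
43 − 65 = -22, so the two pitches are 22 semitones apart.

-22 semitones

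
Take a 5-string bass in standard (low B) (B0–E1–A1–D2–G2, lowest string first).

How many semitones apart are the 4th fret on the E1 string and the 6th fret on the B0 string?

E1 at fret 4 → G#1 (MIDI 32); B0 at fret 6 → F1 (MIDI 29).
32 − 29 = 3, so the two pitches are 3 semitones apart, with G#1 the higher.

3 semitones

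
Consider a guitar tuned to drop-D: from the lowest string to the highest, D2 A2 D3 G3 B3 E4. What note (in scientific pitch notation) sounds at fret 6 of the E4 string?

E4 is MIDI 64. Adding 6 gives 70, which is A#4.
(Equivalently spelled Bb4.)

A#4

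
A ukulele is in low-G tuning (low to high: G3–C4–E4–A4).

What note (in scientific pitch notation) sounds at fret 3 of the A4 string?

C5

The open A4 string plus 3 semitones: A–A#–B–C.
The walk passes from B into C once, so the octave number goes from 4 to 5.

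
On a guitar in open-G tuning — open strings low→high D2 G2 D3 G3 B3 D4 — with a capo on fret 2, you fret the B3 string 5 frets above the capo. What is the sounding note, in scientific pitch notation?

The capo raises the open B3 by 2 semitones to C♯4; fretting 5 more gives B3 + 2 + 5 = B3 + 7 semitones = F♯4.
(Also written G♭.)

F♯4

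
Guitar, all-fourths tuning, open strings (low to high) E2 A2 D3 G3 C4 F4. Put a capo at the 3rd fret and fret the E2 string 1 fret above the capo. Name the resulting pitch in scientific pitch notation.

The capo raises the open E2 by 3 semitones to G2; fretting 1 more gives E2 + 3 + 1 = E2 + 4 semitones = G♯2.
(Also written A♭.)

G♯2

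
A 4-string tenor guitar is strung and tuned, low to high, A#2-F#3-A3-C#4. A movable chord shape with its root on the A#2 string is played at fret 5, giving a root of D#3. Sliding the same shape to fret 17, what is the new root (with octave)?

D#4

Moving from fret 5 to fret 17 shifts the root by 12 semitones.
D#3 up 12 semitones is D#4.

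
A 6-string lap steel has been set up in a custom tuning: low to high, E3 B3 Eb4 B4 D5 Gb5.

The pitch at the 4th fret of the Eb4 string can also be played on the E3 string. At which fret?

15

Fret 4 on Eb4 is MIDI 63 + 4 = 67 (G4). On the E3 string (open MIDI 52), that pitch is 67 − 52 = fret 15.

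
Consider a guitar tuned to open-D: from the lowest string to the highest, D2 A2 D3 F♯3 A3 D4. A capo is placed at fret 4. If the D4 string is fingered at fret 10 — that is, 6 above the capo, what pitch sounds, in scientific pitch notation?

C5

The capo raises the open D4 by 4 semitones to F♯4; fretting 6 more gives D4 + 4 + 6 = D4 + 10 semitones = C5.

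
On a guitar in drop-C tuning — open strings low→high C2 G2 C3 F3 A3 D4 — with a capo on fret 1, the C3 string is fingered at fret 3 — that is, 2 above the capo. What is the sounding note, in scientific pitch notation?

The capo raises the open C3 by 1 semitone to C#3; fretting 2 more gives C3 + 1 + 2 = C3 + 3 semitones = D#3.
(Also written Eb.)

D#3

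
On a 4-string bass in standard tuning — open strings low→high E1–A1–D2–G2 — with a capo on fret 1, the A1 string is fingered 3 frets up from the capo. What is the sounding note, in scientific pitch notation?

C#2

The capo raises the open A1 by 1 semitone to A#1; fretting 3 more gives A1 + 1 + 3 = A1 + 4 semitones = C#2.
(Also written Db.)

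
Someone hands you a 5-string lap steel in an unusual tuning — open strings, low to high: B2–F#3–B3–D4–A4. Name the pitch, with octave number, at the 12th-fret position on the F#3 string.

F#4

F#3 is MIDI 54. Adding 12 gives 66, which is F#4.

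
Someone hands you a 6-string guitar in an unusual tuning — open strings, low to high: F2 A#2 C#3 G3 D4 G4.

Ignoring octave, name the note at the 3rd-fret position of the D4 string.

Each fret is one semitone, so D4 + 3 = F.

F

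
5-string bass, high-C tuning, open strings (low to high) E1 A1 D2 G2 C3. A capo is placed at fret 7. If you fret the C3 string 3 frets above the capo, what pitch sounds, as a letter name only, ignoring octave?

A#

The capo raises the open C3 by 7 semitones to G3; fretting 3 more gives C3 + 7 + 3 = C3 + 10 semitones, landing on A#.
(Also written Bb.)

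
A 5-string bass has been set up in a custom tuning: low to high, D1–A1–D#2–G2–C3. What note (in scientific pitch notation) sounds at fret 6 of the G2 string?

Each fret is one semitone, so G2 + 6 = C#3.
(Equivalently spelled Db3.)

C#3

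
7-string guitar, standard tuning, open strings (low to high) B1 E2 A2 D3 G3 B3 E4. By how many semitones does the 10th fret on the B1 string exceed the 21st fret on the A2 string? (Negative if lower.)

-21 semitones

B1 at fret 10 → A2 (MIDI 45); A2 at fret 21 → F#4 (MIDI 66).
45 − 66 = -21, so the two pitches are 21 semitones apart.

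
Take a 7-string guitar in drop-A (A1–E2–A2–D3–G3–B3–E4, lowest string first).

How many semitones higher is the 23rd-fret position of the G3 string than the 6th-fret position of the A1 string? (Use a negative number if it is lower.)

39 semitones

G3 at fret 23 → F♯5 (MIDI 78); A1 at fret 6 → D♯2 (MIDI 39).
78 − 39 = 39, so the two pitches are 39 semitones apart.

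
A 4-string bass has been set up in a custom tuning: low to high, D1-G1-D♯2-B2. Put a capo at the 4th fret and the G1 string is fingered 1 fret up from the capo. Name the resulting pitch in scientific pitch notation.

The capo raises the open G1 by 4 semitones to B1; fretting 1 more gives G1 + 4 + 1 = G1 + 5 semitones = C2.

C2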